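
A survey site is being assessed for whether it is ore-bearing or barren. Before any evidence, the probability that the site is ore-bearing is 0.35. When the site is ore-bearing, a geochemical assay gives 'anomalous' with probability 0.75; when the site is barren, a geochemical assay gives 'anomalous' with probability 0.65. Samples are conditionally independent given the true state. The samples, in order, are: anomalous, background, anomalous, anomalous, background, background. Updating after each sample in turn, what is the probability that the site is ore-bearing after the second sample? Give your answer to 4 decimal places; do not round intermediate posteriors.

0.3074

Apply Bayes' rule sequentially, carrying P(ore) forward.
After 'anomalous': P(ore) = 0.75·0.3500 / (0.75·0.3500 + 0.65·0.6500) ≈ 0.3832
After 'background': P(ore) = 0.25·0.3832 / (0.25·0.3832 + 0.35·0.6168) ≈ 0.3074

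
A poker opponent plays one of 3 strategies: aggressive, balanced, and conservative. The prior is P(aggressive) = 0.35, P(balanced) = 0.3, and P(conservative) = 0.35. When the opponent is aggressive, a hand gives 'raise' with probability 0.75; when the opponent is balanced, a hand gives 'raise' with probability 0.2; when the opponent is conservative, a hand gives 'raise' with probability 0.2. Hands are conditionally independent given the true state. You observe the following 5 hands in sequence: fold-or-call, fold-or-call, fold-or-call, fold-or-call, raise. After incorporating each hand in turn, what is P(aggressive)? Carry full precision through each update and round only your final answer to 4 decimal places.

0.0189

After 'fold-or-call': normaliser = 0.25·0.3500 + 0.8·0.3000 + 0.8·0.3500; P(aggressive) ≈ 0.1440, P(balanced) ≈ 0.3951, P(conservative) ≈ 0.4609
After 'fold-or-call': normaliser = 0.25·0.1440 + 0.8·0.3951 + 0.8·0.4609; P(aggressive) ≈ 0.0500, P(balanced) ≈ 0.4385, P(conservative) ≈ 0.5116
After 'fold-or-call': normaliser = 0.25·0.0500 + 0.8·0.4385 + 0.8·0.5116; P(aggressive) ≈ 0.0162, P(balanced) ≈ 0.4541, P(conservative) ≈ 0.5298
After 'fold-or-call': normaliser = 0.25·0.0162 + 0.8·0.4541 + 0.8·0.5298; P(aggressive) ≈ 0.0051, P(balanced) ≈ 0.4592, P(conservative) ≈ 0.5357
After 'raise': normaliser = 0.75·0.0051 + 0.2·0.4592 + 0.2·0.5357; P(aggressive) ≈ 0.0189, P(balanced) ≈ 0.4528, P(conservative) ≈ 0.5283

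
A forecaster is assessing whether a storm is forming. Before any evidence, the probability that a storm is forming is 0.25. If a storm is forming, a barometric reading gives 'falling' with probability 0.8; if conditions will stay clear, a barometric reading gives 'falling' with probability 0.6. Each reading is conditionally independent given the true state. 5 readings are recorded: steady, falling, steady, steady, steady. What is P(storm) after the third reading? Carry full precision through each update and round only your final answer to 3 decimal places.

0.100

After 'steady': P(storm) = 0.2·0.2500 / (0.2·0.2500 + 0.4·0.7500) ≈ 0.1429
After 'falling': P(storm) = 0.8·0.1429 / (0.8·0.1429 + 0.6·0.8571) ≈ 0.1818
After 'steady': P(storm) = 0.2·0.1818 / (0.2·0.1818 + 0.4·0.8182) ≈ 0.1000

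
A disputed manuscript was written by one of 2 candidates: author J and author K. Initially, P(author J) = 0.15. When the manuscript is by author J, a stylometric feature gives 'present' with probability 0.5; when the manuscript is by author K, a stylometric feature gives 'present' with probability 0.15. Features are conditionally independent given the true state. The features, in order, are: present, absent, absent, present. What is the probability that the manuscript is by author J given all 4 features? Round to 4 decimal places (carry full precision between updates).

0.4042

Apply Bayes' rule sequentially, carrying P(author J) forward.
After 'present': P(author J) = 0.5·0.1500 / (0.5·0.1500 + 0.15·0.8500) ≈ 0.3704
After 'absent': P(author J) = 0.5·0.3704 / (0.5·0.3704 + 0.85·0.6296) ≈ 0.2571
After 'absent': P(author J) = 0.5·0.2571 / (0.5·0.2571 + 0.85·0.7429) ≈ 0.1691
After 'present': P(author J) = 0.5·0.1691 / (0.5·0.1691 + 0.15·0.8309) ≈ 0.4042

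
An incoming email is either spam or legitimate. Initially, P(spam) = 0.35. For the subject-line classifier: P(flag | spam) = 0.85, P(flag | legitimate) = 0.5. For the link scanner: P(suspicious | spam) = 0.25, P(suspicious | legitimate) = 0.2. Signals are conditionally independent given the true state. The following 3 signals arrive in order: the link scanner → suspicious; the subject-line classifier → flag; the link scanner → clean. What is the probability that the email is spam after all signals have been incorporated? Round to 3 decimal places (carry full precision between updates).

Apply Bayes' rule sequentially, carrying P(spam) forward.
After the link scanner='suspicious': P(spam) = 0.25·0.3500 / (0.25·0.3500 + 0.2·0.6500) ≈ 0.4023
After the subject-line classifier='flag': P(spam) = 0.85·0.4023 / (0.85·0.4023 + 0.5·0.5977) ≈ 0.5336
After the link scanner='clean': P(spam) = 0.75·0.5336 / (0.75·0.5336 + 0.8·0.4664) ≈ 0.5175

0.518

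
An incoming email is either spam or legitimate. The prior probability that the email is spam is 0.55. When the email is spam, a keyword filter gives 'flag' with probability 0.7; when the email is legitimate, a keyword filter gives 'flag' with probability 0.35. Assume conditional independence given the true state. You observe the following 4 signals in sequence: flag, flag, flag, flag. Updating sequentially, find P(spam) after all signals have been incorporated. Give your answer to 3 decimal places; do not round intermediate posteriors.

0.951

After 'flag': P(spam) = 0.7·0.5500 / (0.7·0.5500 + 0.35·0.4500) ≈ 0.7097
After 'flag': P(spam) = 0.7·0.7097 / (0.7·0.7097 + 0.35·0.2903) ≈ 0.8302
After 'flag': P(spam) = 0.7·0.8302 / (0.7·0.8302 + 0.35·0.1698) ≈ 0.9072
After 'flag': P(spam) = 0.7·0.9072 / (0.7·0.9072 + 0.35·0.0928) ≈ 0.9514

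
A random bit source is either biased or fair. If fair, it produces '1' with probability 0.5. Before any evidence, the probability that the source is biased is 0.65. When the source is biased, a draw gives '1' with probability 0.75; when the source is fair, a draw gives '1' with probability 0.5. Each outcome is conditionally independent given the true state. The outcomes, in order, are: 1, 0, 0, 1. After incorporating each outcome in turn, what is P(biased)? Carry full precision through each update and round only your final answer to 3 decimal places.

After '1': P(biased) = 0.75·0.6500 / (0.75·0.6500 + 0.5·0.3500) ≈ 0.7358
After '0': P(biased) = 0.25·0.7358 / (0.25·0.7358 + 0.5·0.2642) ≈ 0.5821
After '0': P(biased) = 0.25·0.5821 / (0.25·0.5821 + 0.5·0.4179) ≈ 0.4105
After '1': P(biased) = 0.75·0.4105 / (0.75·0.4105 + 0.5·0.5895) ≈ 0.5109

0.511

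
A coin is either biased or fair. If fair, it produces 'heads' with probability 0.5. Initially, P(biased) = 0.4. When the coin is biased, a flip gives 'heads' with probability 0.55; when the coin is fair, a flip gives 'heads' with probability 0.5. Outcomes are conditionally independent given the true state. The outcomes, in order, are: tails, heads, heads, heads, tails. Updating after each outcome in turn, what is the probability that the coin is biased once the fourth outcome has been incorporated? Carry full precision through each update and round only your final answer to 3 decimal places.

0.444

Each posterior becomes the prior for the next update.
After 'tails': P(biased) = 0.45·0.4000 / (0.45·0.4000 + 0.5·0.6000) ≈ 0.3750
After 'heads': P(biased) = 0.55·0.3750 / (0.55·0.3750 + 0.5·0.6250) ≈ 0.3976
After 'heads': P(biased) = 0.55·0.3976 / (0.55·0.3976 + 0.5·0.6024) ≈ 0.4206
After 'heads': P(biased) = 0.55·0.4206 / (0.55·0.4206 + 0.5·0.5794) ≈ 0.4440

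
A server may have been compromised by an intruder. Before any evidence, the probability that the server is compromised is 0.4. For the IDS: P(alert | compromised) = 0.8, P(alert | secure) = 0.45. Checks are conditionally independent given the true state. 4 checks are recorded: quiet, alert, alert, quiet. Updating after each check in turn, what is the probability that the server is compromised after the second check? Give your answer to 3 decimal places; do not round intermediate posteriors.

Apply Bayes' rule sequentially, carrying P(compromised) forward.
After 'quiet': P(compromised) = 0.2·0.4000 / (0.2·0.4000 + 0.55·0.6000) ≈ 0.1951
After 'alert': P(compromised) = 0.8·0.1951 / (0.8·0.1951 + 0.45·0.8049) ≈ 0.3012

0.301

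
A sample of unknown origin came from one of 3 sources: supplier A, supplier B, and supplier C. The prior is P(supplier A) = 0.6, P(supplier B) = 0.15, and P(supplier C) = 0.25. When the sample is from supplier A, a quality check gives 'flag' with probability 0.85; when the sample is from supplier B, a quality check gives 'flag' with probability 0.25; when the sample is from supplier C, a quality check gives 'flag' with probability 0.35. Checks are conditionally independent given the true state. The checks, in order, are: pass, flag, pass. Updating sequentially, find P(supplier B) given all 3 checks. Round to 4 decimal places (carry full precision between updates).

After 'pass': normaliser = 0.15·0.6000 + 0.75·0.1500 + 0.65·0.2500; P(supplier A) ≈ 0.2466, P(supplier B) ≈ 0.3082, P(supplier C) ≈ 0.4452
After 'flag': normaliser = 0.85·0.2466 + 0.25·0.3082 + 0.35·0.4452; P(supplier A) ≈ 0.4737, P(supplier B) ≈ 0.1741, P(supplier C) ≈ 0.3522
After 'pass': normaliser = 0.15·0.4737 + 0.75·0.1741 + 0.65·0.3522; P(supplier A) ≈ 0.1650, P(supplier B) ≈ 0.3033, P(supplier C) ≈ 0.5316

0.3033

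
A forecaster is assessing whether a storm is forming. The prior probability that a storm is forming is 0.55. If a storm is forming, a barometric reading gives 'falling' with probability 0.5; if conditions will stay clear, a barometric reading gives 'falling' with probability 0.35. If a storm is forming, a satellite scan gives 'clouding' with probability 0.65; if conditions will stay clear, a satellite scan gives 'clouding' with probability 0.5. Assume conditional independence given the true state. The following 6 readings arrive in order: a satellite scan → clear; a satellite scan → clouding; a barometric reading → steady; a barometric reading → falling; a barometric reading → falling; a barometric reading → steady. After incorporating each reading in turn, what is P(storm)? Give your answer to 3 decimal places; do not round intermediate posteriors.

After a satellite scan='clear': P(storm) = 0.35·0.5500 / (0.35·0.5500 + 0.5·0.4500) ≈ 0.4611
After a satellite scan='clouding': P(storm) = 0.65·0.4611 / (0.65·0.4611 + 0.5·0.5389) ≈ 0.5266
After a barometric reading='steady': P(storm) = 0.5·0.5266 / (0.5·0.5266 + 0.65·0.4734) ≈ 0.4611
After a barometric reading='falling': P(storm) = 0.5·0.4611 / (0.5·0.4611 + 0.35·0.5389) ≈ 0.5500
After a barometric reading='falling': P(storm) = 0.5·0.5500 / (0.5·0.5500 + 0.35·0.4500) ≈ 0.6358
After a barometric reading='steady': P(storm) = 0.5·0.6358 / (0.5·0.6358 + 0.65·0.3642) ≈ 0.5732

0.573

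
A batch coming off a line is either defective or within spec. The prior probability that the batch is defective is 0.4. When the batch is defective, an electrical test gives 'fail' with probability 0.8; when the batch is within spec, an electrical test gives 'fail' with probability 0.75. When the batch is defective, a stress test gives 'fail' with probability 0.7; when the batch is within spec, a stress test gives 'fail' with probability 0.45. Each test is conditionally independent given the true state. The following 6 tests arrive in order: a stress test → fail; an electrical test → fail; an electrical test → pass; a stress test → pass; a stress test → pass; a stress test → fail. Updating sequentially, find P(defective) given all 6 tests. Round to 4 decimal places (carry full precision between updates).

After a stress test='fail': P(defective) = 0.7·0.4000 / (0.7·0.4000 + 0.45·0.6000) ≈ 0.5091
After an electrical test='fail': P(defective) = 0.8·0.5091 / (0.8·0.5091 + 0.75·0.4909) ≈ 0.5252
After an electrical test='pass': P(defective) = 0.2·0.5252 / (0.2·0.5252 + 0.25·0.4748) ≈ 0.4695
After a stress test='pass': P(defective) = 0.3·0.4695 / (0.3·0.4695 + 0.55·0.5305) ≈ 0.3256
After a stress test='pass': P(defective) = 0.3·0.3256 / (0.3·0.3256 + 0.55·0.6744) ≈ 0.2084
After a stress test='fail': P(defective) = 0.7·0.2084 / (0.7·0.2084 + 0.45·0.7916) ≈ 0.2906

0.2906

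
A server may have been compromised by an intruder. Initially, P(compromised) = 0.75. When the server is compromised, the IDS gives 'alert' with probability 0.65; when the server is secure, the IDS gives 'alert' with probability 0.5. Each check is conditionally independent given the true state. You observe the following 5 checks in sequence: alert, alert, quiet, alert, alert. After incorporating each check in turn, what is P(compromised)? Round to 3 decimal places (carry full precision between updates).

After 'alert': P(compromised) = 0.65·0.7500 / (0.65·0.7500 + 0.5·0.2500) ≈ 0.7959
After 'alert': P(compromised) = 0.65·0.7959 / (0.65·0.7959 + 0.5·0.2041) ≈ 0.8353
After 'quiet': P(compromised) = 0.35·0.8353 / (0.35·0.8353 + 0.5·0.1647) ≈ 0.7802
After 'alert': P(compromised) = 0.65·0.7802 / (0.65·0.7802 + 0.5·0.2198) ≈ 0.8219
After 'alert': P(compromised) = 0.65·0.8219 / (0.65·0.8219 + 0.5·0.1781) ≈ 0.8571

0.857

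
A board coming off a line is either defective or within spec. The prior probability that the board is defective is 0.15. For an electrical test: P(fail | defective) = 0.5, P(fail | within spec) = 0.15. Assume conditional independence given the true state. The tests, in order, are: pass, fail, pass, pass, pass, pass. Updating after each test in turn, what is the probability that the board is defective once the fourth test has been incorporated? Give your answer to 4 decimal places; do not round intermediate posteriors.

After 'pass': P(defective) = 0.5·0.1500 / (0.5·0.1500 + 0.85·0.8500) ≈ 0.0940
After 'fail': P(defective) = 0.5·0.0940 / (0.5·0.0940 + 0.15·0.9060) ≈ 0.2571
After 'pass': P(defective) = 0.5·0.2571 / (0.5·0.2571 + 0.85·0.7429) ≈ 0.1691
After 'pass': P(defective) = 0.5·0.1691 / (0.5·0.1691 + 0.85·0.8309) ≈ 0.1069

0.1069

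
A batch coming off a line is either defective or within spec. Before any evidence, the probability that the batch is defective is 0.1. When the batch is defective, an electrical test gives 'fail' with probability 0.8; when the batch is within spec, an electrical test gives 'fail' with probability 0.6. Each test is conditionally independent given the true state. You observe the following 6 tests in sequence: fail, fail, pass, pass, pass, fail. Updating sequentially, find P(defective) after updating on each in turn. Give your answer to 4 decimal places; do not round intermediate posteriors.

After 'fail': P(defective) = 0.8·0.1000 / (0.8·0.1000 + 0.6·0.9000) ≈ 0.1290
After 'fail': P(defective) = 0.8·0.1290 / (0.8·0.1290 + 0.6·0.8710) ≈ 0.1649
After 'pass': P(defective) = 0.2·0.1649 / (0.2·0.1649 + 0.4·0.8351) ≈ 0.0899
After 'pass': P(defective) = 0.2·0.0899 / (0.2·0.0899 + 0.4·0.9101) ≈ 0.0471
After 'pass': P(defective) = 0.2·0.0471 / (0.2·0.0471 + 0.4·0.9529) ≈ 0.0241
After 'fail': P(defective) = 0.8·0.0241 / (0.8·0.0241 + 0.6·0.9759) ≈ 0.0319

0.0319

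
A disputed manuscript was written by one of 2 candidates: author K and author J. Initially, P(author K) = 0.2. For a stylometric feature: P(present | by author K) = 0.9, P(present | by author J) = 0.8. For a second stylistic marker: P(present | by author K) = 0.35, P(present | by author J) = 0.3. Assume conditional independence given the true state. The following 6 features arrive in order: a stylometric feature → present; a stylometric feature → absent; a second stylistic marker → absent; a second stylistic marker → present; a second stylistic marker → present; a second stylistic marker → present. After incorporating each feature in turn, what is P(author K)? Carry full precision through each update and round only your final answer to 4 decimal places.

After a stylometric feature='present': P(author K) = 0.9·0.2000 / (0.9·0.2000 + 0.8·0.8000) ≈ 0.2195
After a stylometric feature='absent': P(author K) = 0.1·0.2195 / (0.1·0.2195 + 0.2·0.7805) ≈ 0.1233
After a second stylistic marker='absent': P(author K) = 0.65·0.1233 / (0.65·0.1233 + 0.7·0.8767) ≈ 0.1155
After a second stylistic marker='present': P(author K) = 0.35·0.1155 / (0.35·0.1155 + 0.3·0.8845) ≈ 0.1322
After a second stylistic marker='present': P(author K) = 0.35·0.1322 / (0.35·0.1322 + 0.3·0.8678) ≈ 0.1509
After a second stylistic marker='present': P(author K) = 0.35·0.1509 / (0.35·0.1509 + 0.3·0.8491) ≈ 0.1717

0.1717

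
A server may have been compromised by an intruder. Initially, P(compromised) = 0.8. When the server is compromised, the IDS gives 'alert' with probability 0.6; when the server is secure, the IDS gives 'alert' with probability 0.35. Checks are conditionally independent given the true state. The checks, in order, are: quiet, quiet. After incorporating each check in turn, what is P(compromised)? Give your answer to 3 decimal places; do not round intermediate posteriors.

Apply Bayes' rule sequentially, carrying P(compromised) forward.
After 'quiet': P(compromised) = 0.4·0.8000 / (0.4·0.8000 + 0.65·0.2000) ≈ 0.7111
After 'quiet': P(compromised) = 0.4·0.7111 / (0.4·0.7111 + 0.65·0.2889) ≈ 0.6024

0.602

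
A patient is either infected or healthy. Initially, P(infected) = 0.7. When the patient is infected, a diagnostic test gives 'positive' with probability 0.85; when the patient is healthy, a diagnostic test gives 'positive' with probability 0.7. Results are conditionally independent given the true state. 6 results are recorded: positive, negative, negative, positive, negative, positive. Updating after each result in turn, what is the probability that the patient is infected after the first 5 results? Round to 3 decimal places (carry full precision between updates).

0.301

Each posterior becomes the prior for the next update.
After 'positive': P(infected) = 0.85·0.7000 / (0.85·0.7000 + 0.7·0.3000) ≈ 0.7391
After 'negative': P(infected) = 0.15·0.7391 / (0.15·0.7391 + 0.3·0.2609) ≈ 0.5862
After 'negative': P(infected) = 0.15·0.5862 / (0.15·0.5862 + 0.3·0.4138) ≈ 0.4146
After 'positive': P(infected) = 0.85·0.4146 / (0.85·0.4146 + 0.7·0.5854) ≈ 0.4624
After 'negative': P(infected) = 0.15·0.4624 / (0.15·0.4624 + 0.3·0.5376) ≈ 0.3007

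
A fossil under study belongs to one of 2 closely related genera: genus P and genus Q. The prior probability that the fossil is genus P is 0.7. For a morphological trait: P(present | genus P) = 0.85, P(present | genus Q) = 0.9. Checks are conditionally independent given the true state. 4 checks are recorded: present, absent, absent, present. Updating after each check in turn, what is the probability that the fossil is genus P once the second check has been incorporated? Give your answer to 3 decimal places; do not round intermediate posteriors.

0.768

After 'present': P(genus P) = 0.85·0.7000 / (0.85·0.7000 + 0.9·0.3000) ≈ 0.6879
After 'absent': P(genus P) = 0.15·0.6879 / (0.15·0.6879 + 0.1·0.3121) ≈ 0.7677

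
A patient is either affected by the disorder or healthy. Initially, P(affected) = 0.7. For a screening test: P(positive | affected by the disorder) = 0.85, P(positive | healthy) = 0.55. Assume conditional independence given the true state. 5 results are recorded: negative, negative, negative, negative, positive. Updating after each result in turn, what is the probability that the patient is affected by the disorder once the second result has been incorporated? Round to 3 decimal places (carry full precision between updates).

0.206

After 'negative': P(affected) = 0.15·0.7000 / (0.15·0.7000 + 0.45·0.3000) ≈ 0.4375
After 'negative': P(affected) = 0.15·0.4375 / (0.15·0.4375 + 0.45·0.5625) ≈ 0.2059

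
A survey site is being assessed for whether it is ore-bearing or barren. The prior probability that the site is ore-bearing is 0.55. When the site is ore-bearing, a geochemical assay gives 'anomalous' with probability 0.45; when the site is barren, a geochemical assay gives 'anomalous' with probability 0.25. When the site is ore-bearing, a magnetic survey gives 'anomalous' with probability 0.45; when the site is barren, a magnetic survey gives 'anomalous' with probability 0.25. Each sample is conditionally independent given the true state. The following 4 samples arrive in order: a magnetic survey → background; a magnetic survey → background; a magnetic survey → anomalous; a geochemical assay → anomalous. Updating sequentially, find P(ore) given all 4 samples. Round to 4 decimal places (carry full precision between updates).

After a magnetic survey='background': P(ore) = 0.55·0.5500 / (0.55·0.5500 + 0.75·0.4500) ≈ 0.4727
After a magnetic survey='background': P(ore) = 0.55·0.4727 / (0.55·0.4727 + 0.75·0.5273) ≈ 0.3966
After a magnetic survey='anomalous': P(ore) = 0.45·0.3966 / (0.45·0.3966 + 0.25·0.6034) ≈ 0.5419
After a geochemical assay='anomalous': P(ore) = 0.45·0.5419 / (0.45·0.5419 + 0.25·0.4581) ≈ 0.6805

0.6805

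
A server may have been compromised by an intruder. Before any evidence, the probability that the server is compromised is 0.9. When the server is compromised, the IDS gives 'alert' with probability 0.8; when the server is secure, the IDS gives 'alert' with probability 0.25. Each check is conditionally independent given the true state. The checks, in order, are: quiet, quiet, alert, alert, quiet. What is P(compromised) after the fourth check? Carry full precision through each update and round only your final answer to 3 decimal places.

0.868

Apply Bayes' rule sequentially, carrying P(compromised) forward.
After 'quiet': P(compromised) = 0.2·0.9000 / (0.2·0.9000 + 0.75·0.1000) ≈ 0.7059
After 'quiet': P(compromised) = 0.2·0.7059 / (0.2·0.7059 + 0.75·0.2941) ≈ 0.3902
After 'alert': P(compromised) = 0.8·0.3902 / (0.8·0.3902 + 0.25·0.6098) ≈ 0.6719
After 'alert': P(compromised) = 0.8·0.6719 / (0.8·0.6719 + 0.25·0.3281) ≈ 0.8676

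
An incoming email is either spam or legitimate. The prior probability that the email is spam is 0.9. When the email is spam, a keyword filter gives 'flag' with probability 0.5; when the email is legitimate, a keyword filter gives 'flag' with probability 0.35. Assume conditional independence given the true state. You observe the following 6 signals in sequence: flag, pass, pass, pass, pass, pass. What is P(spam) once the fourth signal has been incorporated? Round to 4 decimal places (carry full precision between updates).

0.8541

Each posterior becomes the prior for the next update.
After 'flag': P(spam) = 0.5·0.9000 / (0.5·0.9000 + 0.35·0.1000) ≈ 0.9278
After 'pass': P(spam) = 0.5·0.9278 / (0.5·0.9278 + 0.65·0.0722) ≈ 0.9082
After 'pass': P(spam) = 0.5·0.9082 / (0.5·0.9082 + 0.65·0.0918) ≈ 0.8838
After 'pass': P(spam) = 0.5·0.8838 / (0.5·0.8838 + 0.65·0.1162) ≈ 0.8541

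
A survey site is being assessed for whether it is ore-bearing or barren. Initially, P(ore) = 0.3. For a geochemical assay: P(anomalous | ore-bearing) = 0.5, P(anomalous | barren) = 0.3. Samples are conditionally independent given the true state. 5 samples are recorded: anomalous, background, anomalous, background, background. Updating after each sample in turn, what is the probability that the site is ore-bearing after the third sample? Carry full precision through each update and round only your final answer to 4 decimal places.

0.4596

After 'anomalous': P(ore) = 0.5·0.3000 / (0.5·0.3000 + 0.3·0.7000) ≈ 0.4167
After 'background': P(ore) = 0.5·0.4167 / (0.5·0.4167 + 0.7·0.5833) ≈ 0.3378
After 'anomalous': P(ore) = 0.5·0.3378 / (0.5·0.3378 + 0.3·0.6622) ≈ 0.4596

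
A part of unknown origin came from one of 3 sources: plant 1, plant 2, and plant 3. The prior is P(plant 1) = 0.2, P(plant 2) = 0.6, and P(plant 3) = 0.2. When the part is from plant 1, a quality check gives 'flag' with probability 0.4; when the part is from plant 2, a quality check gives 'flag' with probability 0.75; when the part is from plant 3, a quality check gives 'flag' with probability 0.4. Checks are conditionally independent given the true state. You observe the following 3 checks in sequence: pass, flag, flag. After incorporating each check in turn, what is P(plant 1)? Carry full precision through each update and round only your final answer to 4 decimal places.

0.1564

Each posterior becomes the prior for the next update.
After 'pass': normaliser = 0.6·0.2000 + 0.25·0.6000 + 0.6·0.2000; P(plant 1) ≈ 0.3077, P(plant 2) ≈ 0.3846, P(plant 3) ≈ 0.3077
After 'flag': normaliser = 0.4·0.3077 + 0.75·0.3846 + 0.4·0.3077; P(plant 1) ≈ 0.2302, P(plant 2) ≈ 0.5396, P(plant 3) ≈ 0.2302
After 'flag': normaliser = 0.4·0.2302 + 0.75·0.5396 + 0.4·0.2302; P(plant 1) ≈ 0.1564, P(plant 2) ≈ 0.6872, P(plant 3) ≈ 0.1564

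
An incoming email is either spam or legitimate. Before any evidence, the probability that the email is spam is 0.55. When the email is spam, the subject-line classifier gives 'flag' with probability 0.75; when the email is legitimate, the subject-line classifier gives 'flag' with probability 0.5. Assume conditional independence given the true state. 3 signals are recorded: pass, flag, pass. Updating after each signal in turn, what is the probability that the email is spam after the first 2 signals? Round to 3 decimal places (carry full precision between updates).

After 'pass': P(spam) = 0.25·0.5500 / (0.25·0.5500 + 0.5·0.4500) ≈ 0.3793
After 'flag': P(spam) = 0.75·0.3793 / (0.75·0.3793 + 0.5·0.6207) ≈ 0.4783

0.478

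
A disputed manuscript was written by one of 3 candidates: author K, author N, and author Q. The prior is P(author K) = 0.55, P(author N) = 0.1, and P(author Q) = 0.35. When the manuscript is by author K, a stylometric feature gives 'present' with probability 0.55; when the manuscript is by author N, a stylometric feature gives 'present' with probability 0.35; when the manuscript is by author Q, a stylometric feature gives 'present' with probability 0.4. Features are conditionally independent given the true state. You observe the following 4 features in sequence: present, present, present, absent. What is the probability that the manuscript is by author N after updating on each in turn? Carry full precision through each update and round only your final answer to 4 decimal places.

0.0485

After 'present': normaliser = 0.55·0.5500 + 0.35·0.1000 + 0.4·0.3500; P(author K) ≈ 0.6335, P(author N) ≈ 0.0733, P(author Q) ≈ 0.2932
After 'present': normaliser = 0.55·0.6335 + 0.35·0.0733 + 0.4·0.2932; P(author K) ≈ 0.7091, P(author N) ≈ 0.0522, P(author Q) ≈ 0.2387
After 'present': normaliser = 0.55·0.7091 + 0.35·0.0522 + 0.4·0.2387; P(author K) ≈ 0.7742, P(author N) ≈ 0.0363, P(author Q) ≈ 0.1895
After 'absent': normaliser = 0.45·0.7742 + 0.65·0.0363 + 0.6·0.1895; P(author K) ≈ 0.7173, P(author N) ≈ 0.0485, P(author Q) ≈ 0.2341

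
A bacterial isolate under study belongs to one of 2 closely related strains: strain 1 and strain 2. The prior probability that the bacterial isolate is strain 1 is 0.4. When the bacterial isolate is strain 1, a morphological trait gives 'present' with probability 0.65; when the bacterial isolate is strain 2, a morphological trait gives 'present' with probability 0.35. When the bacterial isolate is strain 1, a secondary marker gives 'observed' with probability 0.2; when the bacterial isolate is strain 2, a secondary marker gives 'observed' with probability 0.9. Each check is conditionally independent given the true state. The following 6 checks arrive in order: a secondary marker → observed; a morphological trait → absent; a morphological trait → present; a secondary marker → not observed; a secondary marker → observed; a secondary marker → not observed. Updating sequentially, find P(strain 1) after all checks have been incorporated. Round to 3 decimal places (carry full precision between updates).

After a secondary marker='observed': P(strain 1) = 0.2·0.4000 / (0.2·0.4000 + 0.9·0.6000) ≈ 0.1290
After a morphological trait='absent': P(strain 1) = 0.35·0.1290 / (0.35·0.1290 + 0.65·0.8710) ≈ 0.0739
After a morphological trait='present': P(strain 1) = 0.65·0.0739 / (0.65·0.0739 + 0.35·0.9261) ≈ 0.1290
After a secondary marker='not observed': P(strain 1) = 0.8·0.1290 / (0.8·0.1290 + 0.1·0.8710) ≈ 0.5424
After a secondary marker='observed': P(strain 1) = 0.2·0.5424 / (0.2·0.5424 + 0.9·0.4576) ≈ 0.2085
After a secondary marker='not observed': P(strain 1) = 0.8·0.2085 / (0.8·0.2085 + 0.1·0.7915) ≈ 0.6781

0.678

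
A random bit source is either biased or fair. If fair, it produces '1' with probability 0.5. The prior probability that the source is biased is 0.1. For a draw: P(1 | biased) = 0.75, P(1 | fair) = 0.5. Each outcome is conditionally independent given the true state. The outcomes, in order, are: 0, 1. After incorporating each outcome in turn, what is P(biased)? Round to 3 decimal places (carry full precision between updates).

0.077

Apply Bayes' rule sequentially, carrying P(biased) forward.
After '0': P(biased) = 0.25·0.1000 / (0.25·0.1000 + 0.5·0.9000) ≈ 0.0526
After '1': P(biased) = 0.75·0.0526 / (0.75·0.0526 + 0.5·0.9474) ≈ 0.0769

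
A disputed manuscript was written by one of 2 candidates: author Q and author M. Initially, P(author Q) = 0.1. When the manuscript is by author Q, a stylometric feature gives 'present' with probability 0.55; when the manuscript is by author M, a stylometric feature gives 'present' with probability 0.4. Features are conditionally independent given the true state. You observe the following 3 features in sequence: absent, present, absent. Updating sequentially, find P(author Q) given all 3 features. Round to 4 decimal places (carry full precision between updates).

Each posterior becomes the prior for the next update.
After 'absent': P(author Q) = 0.45·0.1000 / (0.45·0.1000 + 0.6·0.9000) ≈ 0.0769
After 'present': P(author Q) = 0.55·0.0769 / (0.55·0.0769 + 0.4·0.9231) ≈ 0.1028
After 'absent': P(author Q) = 0.45·0.1028 / (0.45·0.1028 + 0.6·0.8972) ≈ 0.0791

0.0791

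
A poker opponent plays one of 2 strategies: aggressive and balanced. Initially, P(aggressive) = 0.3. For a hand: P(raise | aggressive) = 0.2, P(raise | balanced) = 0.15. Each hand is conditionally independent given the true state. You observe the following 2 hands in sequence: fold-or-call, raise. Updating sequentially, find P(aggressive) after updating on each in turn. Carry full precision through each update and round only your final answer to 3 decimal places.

0.350

Apply Bayes' rule sequentially, carrying P(aggressive) forward.
After 'fold-or-call': P(aggressive) = 0.8·0.3000 / (0.8·0.3000 + 0.85·0.7000) ≈ 0.2874
After 'raise': P(aggressive) = 0.2·0.2874 / (0.2·0.2874 + 0.15·0.7126) ≈ 0.3497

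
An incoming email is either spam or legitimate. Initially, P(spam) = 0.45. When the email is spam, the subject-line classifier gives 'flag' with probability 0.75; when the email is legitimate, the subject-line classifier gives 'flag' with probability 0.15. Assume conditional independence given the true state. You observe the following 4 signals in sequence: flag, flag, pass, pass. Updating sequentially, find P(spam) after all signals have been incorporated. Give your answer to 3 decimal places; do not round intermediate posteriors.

0.639

After 'flag': P(spam) = 0.75·0.4500 / (0.75·0.4500 + 0.15·0.5500) ≈ 0.8036
After 'flag': P(spam) = 0.75·0.8036 / (0.75·0.8036 + 0.15·0.1964) ≈ 0.9534
After 'pass': P(spam) = 0.25·0.9534 / (0.25·0.9534 + 0.85·0.0466) ≈ 0.8575
After 'pass': P(spam) = 0.25·0.8575 / (0.25·0.8575 + 0.85·0.1425) ≈ 0.6389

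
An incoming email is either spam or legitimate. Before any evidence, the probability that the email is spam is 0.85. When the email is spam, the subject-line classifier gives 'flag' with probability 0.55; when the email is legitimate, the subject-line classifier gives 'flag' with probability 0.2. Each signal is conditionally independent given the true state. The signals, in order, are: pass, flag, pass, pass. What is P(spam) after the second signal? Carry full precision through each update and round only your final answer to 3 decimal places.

After 'pass': P(spam) = 0.45·0.8500 / (0.45·0.8500 + 0.8·0.1500) ≈ 0.7612
After 'flag': P(spam) = 0.55·0.7612 / (0.55·0.7612 + 0.2·0.2388) ≈ 0.8976

0.898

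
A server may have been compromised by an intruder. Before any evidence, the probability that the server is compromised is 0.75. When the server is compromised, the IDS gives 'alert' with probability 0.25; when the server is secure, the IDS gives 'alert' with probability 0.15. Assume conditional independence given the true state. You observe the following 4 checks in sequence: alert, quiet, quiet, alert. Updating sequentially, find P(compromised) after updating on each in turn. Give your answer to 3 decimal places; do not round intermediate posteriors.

0.866

After 'alert': P(compromised) = 0.25·0.7500 / (0.25·0.7500 + 0.15·0.2500) ≈ 0.8333
After 'quiet': P(compromised) = 0.75·0.8333 / (0.75·0.8333 + 0.85·0.1667) ≈ 0.8152
After 'quiet': P(compromised) = 0.75·0.8152 / (0.75·0.8152 + 0.85·0.1848) ≈ 0.7956
After 'alert': P(compromised) = 0.25·0.7956 / (0.25·0.7956 + 0.15·0.2044) ≈ 0.8665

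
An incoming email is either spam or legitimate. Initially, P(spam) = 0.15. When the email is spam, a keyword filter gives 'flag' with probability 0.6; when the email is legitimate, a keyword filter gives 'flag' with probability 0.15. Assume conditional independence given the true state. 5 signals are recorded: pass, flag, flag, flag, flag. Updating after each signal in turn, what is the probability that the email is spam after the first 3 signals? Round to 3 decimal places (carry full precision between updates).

After 'pass': P(spam) = 0.4·0.1500 / (0.4·0.1500 + 0.85·0.8500) ≈ 0.0767
After 'flag': P(spam) = 0.6·0.0767 / (0.6·0.0767 + 0.15·0.9233) ≈ 0.2494
After 'flag': P(spam) = 0.6·0.2494 / (0.6·0.2494 + 0.15·0.7506) ≈ 0.5706

0.571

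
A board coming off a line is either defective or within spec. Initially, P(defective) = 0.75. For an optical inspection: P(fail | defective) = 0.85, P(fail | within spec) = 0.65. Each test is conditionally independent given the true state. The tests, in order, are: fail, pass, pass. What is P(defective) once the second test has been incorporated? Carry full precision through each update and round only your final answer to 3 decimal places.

0.627

Apply Bayes' rule sequentially, carrying P(defective) forward.
After 'fail': P(defective) = 0.85·0.7500 / (0.85·0.7500 + 0.65·0.2500) ≈ 0.7969
After 'pass': P(defective) = 0.15·0.7969 / (0.15·0.7969 + 0.35·0.2031) ≈ 0.6270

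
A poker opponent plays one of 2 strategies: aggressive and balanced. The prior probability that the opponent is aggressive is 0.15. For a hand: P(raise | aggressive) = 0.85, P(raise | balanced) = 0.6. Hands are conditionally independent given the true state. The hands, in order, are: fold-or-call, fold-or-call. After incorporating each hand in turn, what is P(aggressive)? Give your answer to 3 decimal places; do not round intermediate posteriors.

0.024

After 'fold-or-call': P(aggressive) = 0.15·0.1500 / (0.15·0.1500 + 0.4·0.8500) ≈ 0.0621
After 'fold-or-call': P(aggressive) = 0.15·0.0621 / (0.15·0.0621 + 0.4·0.9379) ≈ 0.0242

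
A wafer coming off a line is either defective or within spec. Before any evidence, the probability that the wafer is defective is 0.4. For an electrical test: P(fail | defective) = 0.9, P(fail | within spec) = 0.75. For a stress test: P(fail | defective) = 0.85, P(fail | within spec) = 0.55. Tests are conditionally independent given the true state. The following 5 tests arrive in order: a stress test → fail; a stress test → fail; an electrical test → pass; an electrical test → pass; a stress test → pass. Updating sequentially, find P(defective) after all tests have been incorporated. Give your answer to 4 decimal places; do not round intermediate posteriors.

Apply Bayes' rule sequentially, carrying P(defective) forward.
After a stress test='fail': P(defective) = 0.85·0.4000 / (0.85·0.4000 + 0.55·0.6000) ≈ 0.5075
After a stress test='fail': P(defective) = 0.85·0.5075 / (0.85·0.5075 + 0.55·0.4925) ≈ 0.6142
After an electrical test='pass': P(defective) = 0.1·0.6142 / (0.1·0.6142 + 0.25·0.3858) ≈ 0.3891
After an electrical test='pass': P(defective) = 0.1·0.3891 / (0.1·0.3891 + 0.25·0.6109) ≈ 0.2030
After a stress test='pass': P(defective) = 0.15·0.2030 / (0.15·0.2030 + 0.45·0.7970) ≈ 0.0783

0.0783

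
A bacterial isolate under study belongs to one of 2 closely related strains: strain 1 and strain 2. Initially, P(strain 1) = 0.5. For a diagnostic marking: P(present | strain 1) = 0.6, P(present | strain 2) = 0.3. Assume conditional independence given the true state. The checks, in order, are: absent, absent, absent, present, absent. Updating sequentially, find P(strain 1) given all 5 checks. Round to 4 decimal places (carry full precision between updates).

0.1758

Each posterior becomes the prior for the next update.
After 'absent': P(strain 1) = 0.4·0.5000 / (0.4·0.5000 + 0.7·0.5000) ≈ 0.3636
After 'absent': P(strain 1) = 0.4·0.3636 / (0.4·0.3636 + 0.7·0.6364) ≈ 0.2462
After 'absent': P(strain 1) = 0.4·0.2462 / (0.4·0.2462 + 0.7·0.7538) ≈ 0.1572
After 'present': P(strain 1) = 0.6·0.1572 / (0.6·0.1572 + 0.3·0.8428) ≈ 0.2718
After 'absent': P(strain 1) = 0.4·0.2718 / (0.4·0.2718 + 0.7·0.7282) ≈ 0.1758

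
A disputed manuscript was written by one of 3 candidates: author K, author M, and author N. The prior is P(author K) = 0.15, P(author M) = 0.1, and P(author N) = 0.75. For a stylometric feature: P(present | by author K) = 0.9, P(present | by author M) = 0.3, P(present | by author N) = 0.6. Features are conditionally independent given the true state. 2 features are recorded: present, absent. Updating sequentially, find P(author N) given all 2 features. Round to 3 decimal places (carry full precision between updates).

0.839

After 'present': normaliser = 0.9·0.1500 + 0.3·0.1000 + 0.6·0.7500; P(author K) ≈ 0.2195, P(author M) ≈ 0.0488, P(author N) ≈ 0.7317
After 'absent': normaliser = 0.1·0.2195 + 0.7·0.0488 + 0.4·0.7317; P(author K) ≈ 0.0629, P(author M) ≈ 0.0979, P(author N) ≈ 0.8392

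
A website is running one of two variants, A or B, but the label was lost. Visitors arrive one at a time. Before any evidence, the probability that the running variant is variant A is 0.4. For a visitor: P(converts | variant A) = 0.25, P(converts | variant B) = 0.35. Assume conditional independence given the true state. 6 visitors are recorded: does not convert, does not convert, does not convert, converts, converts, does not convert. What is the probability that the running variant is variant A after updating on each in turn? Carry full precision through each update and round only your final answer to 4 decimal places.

After 'does not convert': P(A) = 0.75·0.4000 / (0.75·0.4000 + 0.65·0.6000) ≈ 0.4348
After 'does not convert': P(A) = 0.75·0.4348 / (0.75·0.4348 + 0.65·0.5652) ≈ 0.4702
After 'does not convert': P(A) = 0.75·0.4702 / (0.75·0.4702 + 0.65·0.5298) ≈ 0.5060
After 'converts': P(A) = 0.25·0.5060 / (0.25·0.5060 + 0.35·0.4940) ≈ 0.4225
After 'converts': P(A) = 0.25·0.4225 / (0.25·0.4225 + 0.35·0.5775) ≈ 0.3432
After 'does not convert': P(A) = 0.75·0.3432 / (0.75·0.3432 + 0.65·0.6568) ≈ 0.3761

0.3761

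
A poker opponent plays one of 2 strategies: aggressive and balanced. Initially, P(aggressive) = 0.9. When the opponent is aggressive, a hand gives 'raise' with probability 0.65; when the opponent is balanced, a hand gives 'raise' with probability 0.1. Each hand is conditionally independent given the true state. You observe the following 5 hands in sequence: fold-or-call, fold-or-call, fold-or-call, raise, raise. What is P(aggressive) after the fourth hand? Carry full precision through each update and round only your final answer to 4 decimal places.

After 'fold-or-call': P(aggressive) = 0.35·0.9000 / (0.35·0.9000 + 0.9·0.1000) ≈ 0.7778
After 'fold-or-call': P(aggressive) = 0.35·0.7778 / (0.35·0.7778 + 0.9·0.2222) ≈ 0.5765
After 'fold-or-call': P(aggressive) = 0.35·0.5765 / (0.35·0.5765 + 0.9·0.4235) ≈ 0.3461
After 'raise': P(aggressive) = 0.65·0.3461 / (0.65·0.3461 + 0.1·0.6539) ≈ 0.7748

0.7748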